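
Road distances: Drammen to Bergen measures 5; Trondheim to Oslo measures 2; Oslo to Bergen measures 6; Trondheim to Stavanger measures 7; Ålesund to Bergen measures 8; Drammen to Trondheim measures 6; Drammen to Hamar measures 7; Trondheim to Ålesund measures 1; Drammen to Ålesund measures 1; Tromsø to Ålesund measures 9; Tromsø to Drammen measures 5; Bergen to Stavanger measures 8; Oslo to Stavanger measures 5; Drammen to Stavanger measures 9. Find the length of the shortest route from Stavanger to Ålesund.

A few of the Stavanger→Ålesund routes:
Stavanger-Drammen-Ålesund: 9 + 1 = 10
Stavanger-Oslo-Trondheim-Ålesund: 5 + 2 + 1 = 8
Stavanger-Trondheim-Drammen-Ålesund: 7 + 6 + 1 = 14
Stavanger-Oslo-Trondheim-Drammen-Ålesund: 5 + 2 + 6 + 1 = 14
Stavanger-Trondheim-Ålesund: 7 + 1 = 8
Shortest: 8.

8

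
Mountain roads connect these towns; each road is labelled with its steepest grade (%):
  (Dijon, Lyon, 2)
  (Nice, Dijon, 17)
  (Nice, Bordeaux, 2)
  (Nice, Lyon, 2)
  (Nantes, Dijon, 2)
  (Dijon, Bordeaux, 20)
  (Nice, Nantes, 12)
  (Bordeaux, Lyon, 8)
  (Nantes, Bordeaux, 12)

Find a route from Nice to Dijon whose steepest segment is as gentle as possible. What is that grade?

2

Some routes from Nice to Dijon:
Nice→Bordeaux→Lyon→Dijon: max(2, 8, 2) = 8
Nice→Nantes→Bordeaux→Lyon→Dijon: max(12, 12, 8, 2) = 12
Nice→Nantes→Dijon: max(12, 2) = 12
Nice→Lyon→Dijon: max(2, 2) = 2
Best route has worst link 2%.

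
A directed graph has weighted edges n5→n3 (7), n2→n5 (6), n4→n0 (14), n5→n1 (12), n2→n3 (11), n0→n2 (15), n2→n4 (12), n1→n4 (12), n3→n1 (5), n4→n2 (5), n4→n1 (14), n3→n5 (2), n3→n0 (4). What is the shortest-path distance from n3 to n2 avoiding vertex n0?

22

Candidate routes:
n3 → n5 → n1 → n4 → n2: 2 + 12 + 12 + 5 = 31
n3 → n1 → n4 → n2: 5 + 12 + 5 = 22
Best route has total 22.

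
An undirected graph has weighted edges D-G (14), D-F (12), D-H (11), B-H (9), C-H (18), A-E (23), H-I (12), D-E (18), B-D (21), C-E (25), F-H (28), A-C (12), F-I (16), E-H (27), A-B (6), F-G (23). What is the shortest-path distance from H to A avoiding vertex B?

Checking several routes:
H-C-E-A: 18 + 25 + 23 = 66
H-D-E-C-A: 11 + 18 + 25 + 12 = 66
H-E-C-A: 27 + 25 + 12 = 64
H-E-A: 27 + 23 = 50
H-C-A: 18 + 12 = 30
H-D-E-A: 11 + 18 + 23 = 52
Shortest: 30.

30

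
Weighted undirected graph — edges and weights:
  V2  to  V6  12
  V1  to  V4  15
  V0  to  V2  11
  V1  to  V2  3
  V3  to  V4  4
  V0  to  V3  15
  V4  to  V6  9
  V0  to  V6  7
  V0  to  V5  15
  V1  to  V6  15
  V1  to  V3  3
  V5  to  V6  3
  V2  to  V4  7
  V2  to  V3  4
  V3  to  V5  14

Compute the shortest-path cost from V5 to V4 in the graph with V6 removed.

Comparing a few candidate routes:
V5→V3→V1→V2→V4: 14 + 3 + 3 + 7 = 27
V5→V3→V4: 14 + 4 = 18
V5→V0→V2→V4: 15 + 11 + 7 = 33
V5→V3→V1→V4: 14 + 3 + 15 = 32
V5→V3→V2→V4: 14 + 4 + 7 = 25
The minimum is 18.

18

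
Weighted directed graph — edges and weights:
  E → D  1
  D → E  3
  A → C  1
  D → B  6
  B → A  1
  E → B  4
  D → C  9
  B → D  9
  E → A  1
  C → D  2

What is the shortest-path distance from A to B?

9

Paths from A to B:
A-C-D-E-B: 1 + 2 + 3 + 4 = 10
A-C-D-B: 1 + 2 + 6 = 9
Shortest: 9.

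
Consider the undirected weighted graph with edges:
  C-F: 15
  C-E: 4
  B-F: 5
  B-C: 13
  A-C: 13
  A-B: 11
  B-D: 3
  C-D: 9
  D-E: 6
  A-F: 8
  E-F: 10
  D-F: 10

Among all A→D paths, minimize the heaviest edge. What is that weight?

8

Some routes from A to D:
A→F→E→C→D: max(8, 10, 4, 9) = 10
A→F→E→D: max(8, 10, 6) = 10
A→F→D: max(8, 10) = 10
A→F→B→D: max(8, 5, 3) = 8
Smallest bottleneck: 8.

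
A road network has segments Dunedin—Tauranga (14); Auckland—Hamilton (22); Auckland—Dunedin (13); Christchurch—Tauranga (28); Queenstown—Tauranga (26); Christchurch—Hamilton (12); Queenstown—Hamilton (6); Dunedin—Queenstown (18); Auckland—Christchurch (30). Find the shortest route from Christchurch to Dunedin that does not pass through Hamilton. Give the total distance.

Candidate routes:
Christchurch -> Auckland -> Dunedin: 30 + 13 = 43
Christchurch -> Tauranga -> Dunedin: 28 + 14 = 42
Christchurch -> Tauranga -> Queenstown -> Dunedin: 28 + 26 + 18 = 72
Best route has total 42 km.

42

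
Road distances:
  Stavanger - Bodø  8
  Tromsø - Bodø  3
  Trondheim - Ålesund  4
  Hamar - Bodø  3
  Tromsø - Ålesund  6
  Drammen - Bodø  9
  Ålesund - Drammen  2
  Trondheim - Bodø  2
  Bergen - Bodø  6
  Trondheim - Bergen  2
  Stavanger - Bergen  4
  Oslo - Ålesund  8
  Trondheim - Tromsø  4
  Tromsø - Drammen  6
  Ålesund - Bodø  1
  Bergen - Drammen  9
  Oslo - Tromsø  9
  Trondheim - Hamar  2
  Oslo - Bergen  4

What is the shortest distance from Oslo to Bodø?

Checking several routes:
Oslo→Bergen→Trondheim→Ålesund→Bodø: 4 + 2 + 4 + 1 = 11
Oslo→Bergen→Trondheim→Bodø: 4 + 2 + 2 = 8
Oslo→Tromsø→Bodø: 9 + 3 = 12
Oslo→Bergen→Bodø: 4 + 6 = 10
Oslo→Ålesund→Bodø: 8 + 1 = 9
Oslo→Bergen→Trondheim→Hamar→Bodø: 4 + 2 + 2 + 3 = 11
The minimum is 8.

8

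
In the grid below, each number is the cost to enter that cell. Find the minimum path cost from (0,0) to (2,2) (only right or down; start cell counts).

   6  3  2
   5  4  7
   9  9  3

21

Take r0c0→r0c1→r0c2→r1c2→r2c2 for a total of 6 + 3 + 2 + 7 + 3 = 21.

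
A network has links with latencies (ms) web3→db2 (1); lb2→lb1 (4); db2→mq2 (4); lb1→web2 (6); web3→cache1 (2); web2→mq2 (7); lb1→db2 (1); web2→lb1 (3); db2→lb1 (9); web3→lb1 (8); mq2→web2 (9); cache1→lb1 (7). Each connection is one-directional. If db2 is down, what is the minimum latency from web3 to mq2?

21

Candidate routes:
web3 -> lb1 -> web2 -> mq2: 8 + 6 + 7 = 21
web3 -> cache1 -> lb1 -> web2 -> mq2: 2 + 7 + 6 + 7 = 22
Best route has total 21 ms.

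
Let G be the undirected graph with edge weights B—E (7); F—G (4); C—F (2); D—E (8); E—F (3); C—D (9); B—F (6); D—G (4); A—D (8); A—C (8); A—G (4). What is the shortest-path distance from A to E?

Checking several routes:
A-G-D-E: 4 + 4 + 8 = 16
A-D-E: 8 + 8 = 16
A-G-F-E: 4 + 4 + 3 = 11
A-C-F-E: 8 + 2 + 3 = 13
Shortest: 11.

11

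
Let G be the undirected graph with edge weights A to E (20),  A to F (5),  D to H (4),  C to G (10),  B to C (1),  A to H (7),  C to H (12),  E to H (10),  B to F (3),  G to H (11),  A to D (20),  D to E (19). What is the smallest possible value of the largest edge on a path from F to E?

10

A few of the F→E routes:
F -> B -> C -> G -> H -> E: max(3, 1, 10, 11, 10) = 11
F -> A -> H -> E: max(5, 7, 10) = 10
F -> A -> H -> D -> E: max(5, 7, 4, 19) = 19
F -> B -> C -> H -> D -> E: max(3, 1, 12, 4, 19) = 19
F -> B -> C -> H -> E: max(3, 1, 12, 10) = 12
F -> B -> C -> G -> H -> D -> E: max(3, 1, 10, 11, 4, 19) = 19
Smallest bottleneck: 10.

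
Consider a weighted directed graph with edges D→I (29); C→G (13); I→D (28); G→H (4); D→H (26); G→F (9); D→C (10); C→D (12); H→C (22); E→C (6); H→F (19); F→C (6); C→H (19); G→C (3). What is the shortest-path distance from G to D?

15

Candidate routes:
G -> F -> C -> D: 9 + 6 + 12 = 27
G -> H -> F -> C -> D: 4 + 19 + 6 + 12 = 41
G -> H -> C -> D: 4 + 22 + 12 = 38
G -> C -> D: 3 + 12 = 15
Shortest: 15.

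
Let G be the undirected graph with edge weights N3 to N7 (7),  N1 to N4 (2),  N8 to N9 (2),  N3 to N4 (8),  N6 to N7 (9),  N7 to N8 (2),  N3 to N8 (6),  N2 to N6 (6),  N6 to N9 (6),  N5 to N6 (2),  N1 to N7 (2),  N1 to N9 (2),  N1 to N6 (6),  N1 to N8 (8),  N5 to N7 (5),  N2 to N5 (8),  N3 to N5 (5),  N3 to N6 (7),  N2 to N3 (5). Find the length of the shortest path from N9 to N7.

Comparing a few candidate routes:
N9 - N1 - N7: 2 + 2 = 4
N9 - N8 - N1 - N7: 2 + 8 + 2 = 12
N9 - N8 - N7: 2 + 2 = 4
Best route has total 4.

4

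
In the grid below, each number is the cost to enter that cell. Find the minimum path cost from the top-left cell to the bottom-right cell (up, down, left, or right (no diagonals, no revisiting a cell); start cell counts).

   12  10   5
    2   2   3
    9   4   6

25

Take (0,0) → (1,0) → (1,1) → (1,2) → (2,2) for a total of 12 + 2 + 2 + 3 + 6 = 25.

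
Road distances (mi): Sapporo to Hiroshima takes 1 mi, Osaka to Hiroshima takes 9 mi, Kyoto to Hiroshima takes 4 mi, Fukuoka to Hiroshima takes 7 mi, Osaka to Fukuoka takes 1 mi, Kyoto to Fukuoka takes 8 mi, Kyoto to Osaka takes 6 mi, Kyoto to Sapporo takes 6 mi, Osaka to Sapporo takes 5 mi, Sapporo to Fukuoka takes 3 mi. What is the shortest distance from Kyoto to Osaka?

Checking several routes:
Kyoto -> Sapporo -> Fukuoka -> Osaka: 6 + 3 + 1 = 10
Kyoto -> Hiroshima -> Sapporo -> Fukuoka -> Osaka: 4 + 1 + 3 + 1 = 9
Kyoto -> Osaka: 6
Kyoto -> Fukuoka -> Osaka: 8 + 1 = 9
The minimum is 6 mi.

6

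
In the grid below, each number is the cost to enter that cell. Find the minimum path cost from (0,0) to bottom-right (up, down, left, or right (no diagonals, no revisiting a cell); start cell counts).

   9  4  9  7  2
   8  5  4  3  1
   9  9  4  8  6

Take r0c0→r0c1→r1c1→r1c2→r1c3→r1c4→r2c4 for a total of 9 + 4 + 5 + 4 + 3 + 1 + 6 = 32.

32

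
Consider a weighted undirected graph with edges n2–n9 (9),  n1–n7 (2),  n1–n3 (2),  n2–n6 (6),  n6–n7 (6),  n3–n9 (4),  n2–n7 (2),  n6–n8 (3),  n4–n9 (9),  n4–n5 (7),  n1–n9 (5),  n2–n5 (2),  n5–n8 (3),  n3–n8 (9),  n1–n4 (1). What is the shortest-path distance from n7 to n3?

4

Checking several routes:
n7 - n1 - n3: 2 + 2 = 4
n7 - n1 - n9 - n3: 2 + 5 + 4 = 11
n7 - n2 - n9 - n3: 2 + 9 + 4 = 15
n7 - n2 - n5 - n4 - n1 - n3: 2 + 2 + 7 + 1 + 2 = 14
Best route has total 4.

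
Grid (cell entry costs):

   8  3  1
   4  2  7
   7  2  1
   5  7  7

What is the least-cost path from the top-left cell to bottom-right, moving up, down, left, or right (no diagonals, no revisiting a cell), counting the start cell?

Take r0c0 -> r0c1 -> r1c1 -> r2c1 -> r2c2 -> r3c2 for a total of 8 + 3 + 2 + 2 + 1 + 7 = 23.

23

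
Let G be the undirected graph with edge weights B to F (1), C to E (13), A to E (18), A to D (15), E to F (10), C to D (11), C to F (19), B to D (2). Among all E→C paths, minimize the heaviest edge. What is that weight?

Routes from E to C:
E → F → B → D → C: max(10, 1, 2, 11) = 11
E → A → D → B → F → C: max(18, 15, 2, 1, 19) = 19
E → A → D → C: max(18, 15, 11) = 18
E → F → C: max(10, 19) = 19
E → C: max(13) = 13
Best route has worst link 11.

11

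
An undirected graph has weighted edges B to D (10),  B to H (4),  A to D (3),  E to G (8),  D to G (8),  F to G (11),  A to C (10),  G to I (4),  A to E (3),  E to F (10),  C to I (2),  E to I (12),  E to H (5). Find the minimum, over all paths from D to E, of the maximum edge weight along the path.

3

A few of the D→E routes:
D → G → F → E: max(8, 11, 10) = 11
D → A → C → I → G → E: max(3, 10, 2, 4, 8) = 10
D → G → I → C → A → E: max(8, 4, 2, 10, 3) = 10
D → G → E: max(8, 8) = 8
D → A → E: max(3, 3) = 3
D → B → H → E: max(10, 4, 5) = 10
Smallest bottleneck: 3.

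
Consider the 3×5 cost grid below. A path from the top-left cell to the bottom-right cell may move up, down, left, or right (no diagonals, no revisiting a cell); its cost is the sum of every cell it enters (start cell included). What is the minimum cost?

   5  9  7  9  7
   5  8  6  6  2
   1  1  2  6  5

25

Best path: r0c0 -> r1c0 -> r2c0 -> r2c1 -> r2c2 -> r2c3 -> r2c4
Cost: 5 + 5 + 1 + 1 + 2 + 6 + 5 = 25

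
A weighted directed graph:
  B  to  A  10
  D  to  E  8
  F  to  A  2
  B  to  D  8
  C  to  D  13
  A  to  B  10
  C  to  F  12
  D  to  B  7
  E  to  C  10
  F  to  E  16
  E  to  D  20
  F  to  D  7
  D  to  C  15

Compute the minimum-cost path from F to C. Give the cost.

A few of the F→C routes:
F-E-C: 16 + 10 = 26
F-A-B-D-E-C: 2 + 10 + 8 + 8 + 10 = 38
F-D-C: 7 + 15 = 22
F-D-E-C: 7 + 8 + 10 = 25
F-A-B-D-C: 2 + 10 + 8 + 15 = 35
Shortest: 22.

22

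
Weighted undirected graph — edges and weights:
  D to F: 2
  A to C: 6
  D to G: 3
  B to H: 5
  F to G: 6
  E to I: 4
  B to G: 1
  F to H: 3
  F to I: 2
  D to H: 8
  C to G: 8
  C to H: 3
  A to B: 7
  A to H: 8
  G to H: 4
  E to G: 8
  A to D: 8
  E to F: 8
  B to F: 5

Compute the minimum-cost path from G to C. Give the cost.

A few of the G→C routes:
G - H - C: 4 + 3 = 7
G - F - H - C: 6 + 3 + 3 = 12
G - D - F - H - C: 3 + 2 + 3 + 3 = 11
G - B - H - C: 1 + 5 + 3 = 9
G - C: 8
Best route has total 7.

7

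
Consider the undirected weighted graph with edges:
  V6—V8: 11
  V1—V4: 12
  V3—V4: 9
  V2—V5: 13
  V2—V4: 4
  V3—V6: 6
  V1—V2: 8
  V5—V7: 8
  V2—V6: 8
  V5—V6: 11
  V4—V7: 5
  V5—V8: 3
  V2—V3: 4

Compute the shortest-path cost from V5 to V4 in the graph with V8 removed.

A few of the V5→V4 routes:
V5 → V7 → V4: 8 + 5 = 13
V5 → V6 → V2 → V4: 11 + 8 + 4 = 23
V5 → V2 → V4: 13 + 4 = 17
Shortest: 13.

13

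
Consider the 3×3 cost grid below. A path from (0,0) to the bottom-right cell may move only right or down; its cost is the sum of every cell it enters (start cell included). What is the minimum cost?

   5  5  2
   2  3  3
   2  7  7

20

Cheapest: r0c0→r1c0→r1c1→r1c2→r2c2
  5 + 2 + 3 + 3 + 7 = 20
For comparison, the top-then-right route costs 22.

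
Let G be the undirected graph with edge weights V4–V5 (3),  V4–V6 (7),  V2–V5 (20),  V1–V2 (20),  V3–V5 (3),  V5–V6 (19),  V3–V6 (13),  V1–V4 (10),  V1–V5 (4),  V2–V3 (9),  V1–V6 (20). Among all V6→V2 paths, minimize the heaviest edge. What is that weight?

Comparing a few candidate routes:
V6→V3→V2: max(13, 9) = 13
V6→V1→V4→V5→V3→V2: max(20, 10, 3, 3, 9) = 20
V6→V4→V5→V3→V2: max(7, 3, 3, 9) = 9
V6→V1→V2: max(20, 20) = 20
V6→V4→V1→V5→V3→V2: max(7, 10, 4, 3, 9) = 10
V6→V5→V3→V2: max(19, 3, 9) = 19
Smallest bottleneck: 9.

9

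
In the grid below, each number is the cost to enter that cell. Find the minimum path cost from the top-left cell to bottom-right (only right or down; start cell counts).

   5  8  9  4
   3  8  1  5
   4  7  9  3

25

Cheapest: (0,0) (1,0) (1,1) (1,2) (1,3) (2,3)
  5 + 3 + 8 + 1 + 5 + 3 = 25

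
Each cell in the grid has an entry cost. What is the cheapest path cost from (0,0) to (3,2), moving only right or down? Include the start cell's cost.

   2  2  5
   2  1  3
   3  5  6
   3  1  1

Path r0c0→r0c1→r1c1→r2c1→r3c1→r3c2: 2 + 2 + 1 + 5 + 1 + 1 = 12.
(Top row then right column would cost 19.)

12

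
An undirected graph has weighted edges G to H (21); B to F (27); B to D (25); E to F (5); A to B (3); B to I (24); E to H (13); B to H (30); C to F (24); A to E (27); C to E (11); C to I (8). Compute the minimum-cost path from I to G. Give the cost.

A few of the I→G routes:
I→B→A→E→H→G: 24 + 3 + 27 + 13 + 21 = 88
I→C→F→E→H→G: 8 + 24 + 5 + 13 + 21 = 71
I→B→H→G: 24 + 30 + 21 = 75
I→C→E→H→G: 8 + 11 + 13 + 21 = 53
Shortest: 53.

53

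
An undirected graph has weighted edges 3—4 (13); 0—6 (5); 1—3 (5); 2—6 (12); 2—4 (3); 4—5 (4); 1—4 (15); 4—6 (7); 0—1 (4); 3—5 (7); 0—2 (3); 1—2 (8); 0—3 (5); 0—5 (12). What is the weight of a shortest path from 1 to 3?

Comparing a few candidate routes:
1 - 2 - 0 - 3: 8 + 3 + 5 = 16
1 - 2 - 4 - 5 - 3: 8 + 3 + 4 + 7 = 22
1 - 0 - 3: 4 + 5 = 9
1 - 0 - 2 - 4 - 5 - 3: 4 + 3 + 3 + 4 + 7 = 21
1 - 0 - 2 - 4 - 3: 4 + 3 + 3 + 13 = 23
1 - 3: 5
The minimum is 5.

5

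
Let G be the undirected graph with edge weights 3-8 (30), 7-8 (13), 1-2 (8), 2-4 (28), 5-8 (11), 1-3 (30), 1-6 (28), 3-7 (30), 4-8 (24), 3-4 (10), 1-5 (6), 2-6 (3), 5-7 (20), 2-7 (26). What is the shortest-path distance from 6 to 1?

Some routes from 6 to 1:
6 -> 2 -> 1: 3 + 8 = 11
6 -> 2 -> 4 -> 3 -> 1: 3 + 28 + 10 + 30 = 71
6 -> 2 -> 7 -> 5 -> 1: 3 + 26 + 20 + 6 = 55
6 -> 2 -> 4 -> 8 -> 5 -> 1: 3 + 28 + 24 + 11 + 6 = 72
6 -> 2 -> 7 -> 8 -> 5 -> 1: 3 + 26 + 13 + 11 + 6 = 59
6 -> 1: 28
Shortest: 11.

11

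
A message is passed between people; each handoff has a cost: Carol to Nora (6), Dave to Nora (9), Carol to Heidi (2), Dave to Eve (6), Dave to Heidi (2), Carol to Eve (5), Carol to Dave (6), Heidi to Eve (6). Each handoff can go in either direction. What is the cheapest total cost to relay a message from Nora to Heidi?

8

Comparing a few candidate routes:
Nora → Carol → Heidi: 6 + 2 = 8
Nora → Dave → Heidi: 9 + 2 = 11
Nora → Carol → Dave → Heidi: 6 + 6 + 2 = 14
The minimum is 8.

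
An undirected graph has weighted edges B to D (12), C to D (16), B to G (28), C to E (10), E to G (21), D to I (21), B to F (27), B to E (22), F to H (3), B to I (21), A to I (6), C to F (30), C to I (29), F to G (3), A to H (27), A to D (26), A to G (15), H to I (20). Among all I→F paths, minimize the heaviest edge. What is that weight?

Checking several routes:
I → D → B → E → G → F: max(21, 12, 22, 21, 3) = 22
I → H → F: max(20, 3) = 20
I → A → G → F: max(6, 15, 3) = 15
I → B → D → C → E → G → F: max(21, 12, 16, 10, 21, 3) = 21
I → B → E → G → F: max(21, 22, 21, 3) = 22
I → D → C → E → G → F: max(21, 16, 10, 21, 3) = 21
Smallest bottleneck: 15.

15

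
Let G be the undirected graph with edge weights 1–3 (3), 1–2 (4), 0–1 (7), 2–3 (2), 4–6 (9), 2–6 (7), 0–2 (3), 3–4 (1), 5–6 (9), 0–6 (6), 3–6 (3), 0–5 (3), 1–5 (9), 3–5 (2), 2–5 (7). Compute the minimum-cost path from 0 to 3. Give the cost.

5

Comparing a few candidate routes:
0 → 6 → 3: 6 + 3 = 9
0 → 1 → 3: 7 + 3 = 10
0 → 2 → 1 → 3: 3 + 4 + 3 = 10
0 → 5 → 3: 3 + 2 = 5
0 → 2 → 3: 3 + 2 = 5
0 → 2 → 5 → 3: 3 + 7 + 2 = 12
Best route has total 5.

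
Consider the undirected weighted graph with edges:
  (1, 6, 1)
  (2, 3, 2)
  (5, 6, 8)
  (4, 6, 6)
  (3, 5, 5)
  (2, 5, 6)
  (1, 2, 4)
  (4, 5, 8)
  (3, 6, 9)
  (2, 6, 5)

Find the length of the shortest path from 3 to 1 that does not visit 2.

10

Candidate routes:
3 - 6 - 1: 9 + 1 = 10
3 - 5 - 4 - 6 - 1: 5 + 8 + 6 + 1 = 20
3 - 5 - 6 - 1: 5 + 8 + 1 = 14
The minimum is 10.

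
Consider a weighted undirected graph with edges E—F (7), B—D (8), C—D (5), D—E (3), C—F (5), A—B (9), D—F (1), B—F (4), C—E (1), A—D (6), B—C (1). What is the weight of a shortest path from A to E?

Some routes from A to E:
A -> D -> C -> E: 6 + 5 + 1 = 12
A -> D -> E: 6 + 3 = 9
A -> B -> C -> E: 9 + 1 + 1 = 11
Best route has total 9.

9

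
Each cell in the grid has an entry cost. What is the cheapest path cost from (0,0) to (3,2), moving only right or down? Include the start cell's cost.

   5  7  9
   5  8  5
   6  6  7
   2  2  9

One optimal route is [0,0]→[1,0]→[2,0]→[3,0]→[3,1]→[3,2].
Its cost is 5 + 5 + 6 + 2 + 2 + 9 = 29.
(Top row then right column would cost 42.)

29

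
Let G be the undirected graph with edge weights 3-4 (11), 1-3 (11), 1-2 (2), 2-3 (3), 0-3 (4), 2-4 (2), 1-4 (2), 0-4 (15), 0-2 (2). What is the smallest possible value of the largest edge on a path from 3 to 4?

3

A few of the 3→4 routes:
3 → 1 → 4: max(11, 2) = 11
3 → 0 → 2 → 1 → 4: max(4, 2, 2, 2) = 4
3 → 2 → 1 → 4: max(3, 2, 2) = 3
3 → 4: max(11) = 11
3 → 0 → 2 → 4: max(4, 2, 2) = 4
3 → 2 → 4: max(3, 2) = 3
Best route has worst link 3.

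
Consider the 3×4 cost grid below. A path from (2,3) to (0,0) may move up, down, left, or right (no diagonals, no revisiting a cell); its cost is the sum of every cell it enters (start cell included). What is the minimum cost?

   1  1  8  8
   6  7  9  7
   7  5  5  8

27

Take r2c3 r2c2 r2c1 r1c1 r0c1 r0c0 for a total of 8 + 5 + 5 + 7 + 1 + 1 = 27.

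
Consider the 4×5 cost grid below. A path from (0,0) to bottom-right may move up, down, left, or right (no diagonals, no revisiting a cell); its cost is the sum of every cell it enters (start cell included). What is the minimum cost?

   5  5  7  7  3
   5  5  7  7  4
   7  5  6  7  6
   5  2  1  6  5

34

One optimal route is [0,0] -> [0,1] -> [1,1] -> [2,1] -> [3,1] -> [3,2] -> [3,3] -> [3,4].
Its cost is 5 + 5 + 5 + 5 + 2 + 1 + 6 + 5 = 34.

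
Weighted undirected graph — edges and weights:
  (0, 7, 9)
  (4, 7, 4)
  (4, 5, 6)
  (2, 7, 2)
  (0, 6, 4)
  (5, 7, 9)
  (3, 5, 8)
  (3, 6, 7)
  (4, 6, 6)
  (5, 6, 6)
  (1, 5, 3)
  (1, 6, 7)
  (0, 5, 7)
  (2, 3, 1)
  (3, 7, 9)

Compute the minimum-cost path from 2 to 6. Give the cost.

A few of the 2→6 routes:
2 -> 7 -> 0 -> 6: 2 + 9 + 4 = 15
2 -> 7 -> 4 -> 6: 2 + 4 + 6 = 12
2 -> 3 -> 6: 1 + 7 = 8
2 -> 7 -> 5 -> 6: 2 + 9 + 6 = 17
2 -> 3 -> 5 -> 6: 1 + 8 + 6 = 15
The minimum is 8.

8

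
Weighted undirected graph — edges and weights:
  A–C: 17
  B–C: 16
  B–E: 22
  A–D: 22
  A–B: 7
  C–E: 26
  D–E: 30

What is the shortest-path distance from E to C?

26

Some routes from E to C:
E - B - C: 22 + 16 = 38
E - C: 26
E - B - A - C: 22 + 7 + 17 = 46
E - D - A - C: 30 + 22 + 17 = 69
The minimum is 26.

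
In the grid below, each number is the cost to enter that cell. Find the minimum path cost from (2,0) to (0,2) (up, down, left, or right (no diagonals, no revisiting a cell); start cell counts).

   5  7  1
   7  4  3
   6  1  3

14

One optimal route is [2,0] -> [2,1] -> [2,2] -> [1,2] -> [0,2].
Its cost is 6 + 1 + 3 + 3 + 1 = 14.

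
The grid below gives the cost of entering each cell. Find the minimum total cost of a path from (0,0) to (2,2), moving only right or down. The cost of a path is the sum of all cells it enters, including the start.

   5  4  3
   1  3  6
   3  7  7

22

Path (0,0) (1,0) (1,1) (1,2) (2,2): 5 + 1 + 3 + 6 + 7 = 22.
For comparison, the top-then-right route costs 25.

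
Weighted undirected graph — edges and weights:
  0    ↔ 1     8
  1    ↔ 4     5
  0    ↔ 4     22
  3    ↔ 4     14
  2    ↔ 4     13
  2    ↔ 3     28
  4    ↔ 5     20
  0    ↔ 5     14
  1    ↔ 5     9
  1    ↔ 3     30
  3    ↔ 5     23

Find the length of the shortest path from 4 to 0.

13

Comparing a few candidate routes:
4 -> 5 -> 0: 20 + 14 = 34
4 -> 1 -> 0: 5 + 8 = 13
4 -> 1 -> 5 -> 0: 5 + 9 + 14 = 28
4 -> 0: 22
The minimum is 13.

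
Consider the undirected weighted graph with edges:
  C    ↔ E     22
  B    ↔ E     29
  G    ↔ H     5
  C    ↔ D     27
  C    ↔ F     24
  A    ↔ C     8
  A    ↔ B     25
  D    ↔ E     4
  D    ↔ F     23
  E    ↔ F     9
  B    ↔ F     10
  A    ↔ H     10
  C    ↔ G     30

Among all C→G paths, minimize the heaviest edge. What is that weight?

A few of the C→G routes:
C→E→D→F→B→A→H→G: max(22, 4, 23, 10, 25, 10, 5) = 25
C→E→F→B→A→H→G: max(22, 9, 10, 25, 10, 5) = 25
C→A→H→G: max(8, 10, 5) = 10
Smallest bottleneck: 10.

10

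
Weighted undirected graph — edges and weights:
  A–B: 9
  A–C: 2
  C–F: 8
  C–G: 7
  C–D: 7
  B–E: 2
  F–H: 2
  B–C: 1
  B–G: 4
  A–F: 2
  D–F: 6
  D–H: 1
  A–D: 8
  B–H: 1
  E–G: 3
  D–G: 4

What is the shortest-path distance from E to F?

Comparing a few candidate routes:
E→B→C→A→F: 2 + 1 + 2 + 2 = 7
E→G→B→H→F: 3 + 4 + 1 + 2 = 10
E→B→H→D→F: 2 + 1 + 1 + 6 = 10
E→G→D→H→F: 3 + 4 + 1 + 2 = 10
E→B→H→F: 2 + 1 + 2 = 5
Best route has total 5.

5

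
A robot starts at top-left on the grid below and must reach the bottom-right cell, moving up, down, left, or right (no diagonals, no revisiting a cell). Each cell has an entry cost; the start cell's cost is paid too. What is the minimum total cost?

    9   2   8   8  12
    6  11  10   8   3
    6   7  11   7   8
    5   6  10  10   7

53

Take (0,0) (0,1) (0,2) (0,3) (1,3) (1,4) (2,4) (3,4) for a total of 9 + 2 + 8 + 8 + 8 + 3 + 8 + 7 = 53.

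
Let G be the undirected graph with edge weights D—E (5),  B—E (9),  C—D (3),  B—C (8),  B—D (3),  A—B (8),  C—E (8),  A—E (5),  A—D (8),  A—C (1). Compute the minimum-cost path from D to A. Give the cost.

4

Some routes from D to A:
D-A: 8
D-C-A: 3 + 1 = 4
D-E-A: 5 + 5 = 10
Best route has total 4.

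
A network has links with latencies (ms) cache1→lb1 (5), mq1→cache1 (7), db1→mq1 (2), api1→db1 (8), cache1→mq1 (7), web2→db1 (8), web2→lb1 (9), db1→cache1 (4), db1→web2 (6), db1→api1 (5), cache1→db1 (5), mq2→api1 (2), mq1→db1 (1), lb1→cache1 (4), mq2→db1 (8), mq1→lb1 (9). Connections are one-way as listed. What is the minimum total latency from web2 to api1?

13

Routes from web2 to api1:
web2 - db1 - api1: 8 + 5 = 13
web2 - lb1 - cache1 - mq1 - db1 - api1: 9 + 4 + 7 + 1 + 5 = 26
web2 - lb1 - cache1 - db1 - api1: 9 + 4 + 5 + 5 = 23
Best route has total 13 ms.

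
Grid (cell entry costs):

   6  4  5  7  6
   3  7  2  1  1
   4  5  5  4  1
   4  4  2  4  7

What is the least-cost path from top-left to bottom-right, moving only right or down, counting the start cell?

27

One optimal route is r0c0 -> r0c1 -> r0c2 -> r1c2 -> r1c3 -> r1c4 -> r2c4 -> r3c4.
Its cost is 6 + 4 + 5 + 2 + 1 + 1 + 1 + 7 = 27.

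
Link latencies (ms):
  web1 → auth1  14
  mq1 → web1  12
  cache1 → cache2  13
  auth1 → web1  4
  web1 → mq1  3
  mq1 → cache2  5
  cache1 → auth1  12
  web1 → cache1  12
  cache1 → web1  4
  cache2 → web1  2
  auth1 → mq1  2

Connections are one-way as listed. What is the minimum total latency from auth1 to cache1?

16

Paths from auth1 to cache1:
auth1 -> mq1 -> cache2 -> web1 -> cache1: 2 + 5 + 2 + 12 = 21
auth1 -> mq1 -> web1 -> cache1: 2 + 12 + 12 = 26
auth1 -> web1 -> cache1: 4 + 12 = 16
Best route has total 16 ms.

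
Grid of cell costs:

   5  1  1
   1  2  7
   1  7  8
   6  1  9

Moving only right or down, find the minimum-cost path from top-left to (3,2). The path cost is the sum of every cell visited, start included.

Take [0,0] -> [1,0] -> [2,0] -> [3,0] -> [3,1] -> [3,2] for a total of 5 + 1 + 1 + 6 + 1 + 9 = 23.

23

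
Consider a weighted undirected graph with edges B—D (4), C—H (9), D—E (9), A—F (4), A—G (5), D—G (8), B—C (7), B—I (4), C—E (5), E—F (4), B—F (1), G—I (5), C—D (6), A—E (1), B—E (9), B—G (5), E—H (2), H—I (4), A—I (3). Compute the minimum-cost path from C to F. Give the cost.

Some routes from C to F:
C→E→F: 5 + 4 = 9
C→B→F: 7 + 1 = 8
C→D→B→F: 6 + 4 + 1 = 11
C→E→A→F: 5 + 1 + 4 = 10
Best route has total 8.

8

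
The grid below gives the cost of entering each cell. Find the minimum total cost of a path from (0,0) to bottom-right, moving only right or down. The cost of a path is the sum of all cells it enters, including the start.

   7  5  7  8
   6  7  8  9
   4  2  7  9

One optimal route is [0,0] → [1,0] → [2,0] → [2,1] → [2,2] → [2,3].
Its cost is 7 + 6 + 4 + 2 + 7 + 9 = 35.
(Top row then right column would cost 45.)

35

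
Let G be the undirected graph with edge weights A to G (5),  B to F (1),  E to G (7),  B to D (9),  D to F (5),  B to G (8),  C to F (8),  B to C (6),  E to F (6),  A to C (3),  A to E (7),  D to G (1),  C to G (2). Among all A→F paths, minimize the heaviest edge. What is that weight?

5

A few of the A→F routes:
A-G-D-F: max(5, 1, 5) = 5
A-C-B-F: max(3, 6, 1) = 6
A-C-G-D-F: max(3, 2, 1, 5) = 5
The minimum achievable maximum is 5.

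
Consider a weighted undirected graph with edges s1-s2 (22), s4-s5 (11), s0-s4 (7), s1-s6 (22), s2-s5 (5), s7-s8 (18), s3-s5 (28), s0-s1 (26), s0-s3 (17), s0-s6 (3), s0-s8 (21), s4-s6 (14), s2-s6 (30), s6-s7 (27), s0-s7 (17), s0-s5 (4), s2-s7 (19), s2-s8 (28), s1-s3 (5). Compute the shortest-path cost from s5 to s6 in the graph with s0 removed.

Some routes from s5 to s6 avoiding s0:
s5 → s4 → s6: 11 + 14 = 25
s5 → s2 → s1 → s6: 5 + 22 + 22 = 49
s5 → s2 → s6: 5 + 30 = 35
s5 → s2 → s7 → s6: 5 + 19 + 27 = 51
s5 → s3 → s1 → s6: 28 + 5 + 22 = 55
Shortest: 25.

25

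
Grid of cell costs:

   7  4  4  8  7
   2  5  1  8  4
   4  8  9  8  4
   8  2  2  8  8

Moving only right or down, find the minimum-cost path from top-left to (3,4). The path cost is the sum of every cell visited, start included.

Cheapest: [0,0] [1,0] [1,1] [1,2] [1,3] [1,4] [2,4] [3,4]
  7 + 2 + 5 + 1 + 8 + 4 + 4 + 8 = 39
(Top row then right column would cost 46.)

39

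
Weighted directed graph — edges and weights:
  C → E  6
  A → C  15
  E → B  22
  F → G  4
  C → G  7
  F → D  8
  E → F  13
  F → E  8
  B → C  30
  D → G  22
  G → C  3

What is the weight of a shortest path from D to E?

31

Candidate routes:
D - G - C - E: 22 + 3 + 6 = 31
Best route has total 31.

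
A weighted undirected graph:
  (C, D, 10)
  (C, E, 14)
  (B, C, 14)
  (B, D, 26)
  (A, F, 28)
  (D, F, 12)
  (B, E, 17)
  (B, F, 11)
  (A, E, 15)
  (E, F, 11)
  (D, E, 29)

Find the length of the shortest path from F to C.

22

Some routes from F to C:
F-E-B-C: 11 + 17 + 14 = 42
F-E-C: 11 + 14 = 25
F-B-C: 11 + 14 = 25
F-B-D-C: 11 + 26 + 10 = 47
F-D-C: 12 + 10 = 22
F-B-E-C: 11 + 17 + 14 = 42
The minimum is 22.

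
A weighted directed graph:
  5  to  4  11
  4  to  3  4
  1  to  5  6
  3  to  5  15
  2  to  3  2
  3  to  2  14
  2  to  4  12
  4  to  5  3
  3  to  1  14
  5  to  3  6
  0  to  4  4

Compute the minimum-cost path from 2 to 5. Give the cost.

15

Some routes from 2 to 5:
2→3→5: 2 + 15 = 17
2→4→3→5: 12 + 4 + 15 = 31
2→3→1→5: 2 + 14 + 6 = 22
2→4→5: 12 + 3 = 15
The minimum is 15.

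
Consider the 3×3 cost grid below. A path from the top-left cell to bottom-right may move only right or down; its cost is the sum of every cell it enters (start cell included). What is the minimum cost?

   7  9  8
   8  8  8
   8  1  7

One optimal route is (0,0) -> (1,0) -> (1,1) -> (2,1) -> (2,2).
Its cost is 7 + 8 + 8 + 1 + 7 = 31.
For comparison, the top-then-right route costs 39.

31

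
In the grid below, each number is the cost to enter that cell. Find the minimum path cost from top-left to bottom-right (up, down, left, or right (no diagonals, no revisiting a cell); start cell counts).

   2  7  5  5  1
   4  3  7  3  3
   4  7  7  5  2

24

Cheapest: r0c0 -> r1c0 -> r1c1 -> r1c2 -> r1c3 -> r1c4 -> r2c4
  2 + 4 + 3 + 7 + 3 + 3 + 2 = 24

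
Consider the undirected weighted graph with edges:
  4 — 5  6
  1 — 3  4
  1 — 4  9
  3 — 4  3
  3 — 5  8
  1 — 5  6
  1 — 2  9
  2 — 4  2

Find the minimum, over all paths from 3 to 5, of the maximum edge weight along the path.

Some routes from 3 to 5:
3 → 1 → 5: max(4, 6) = 6
3 → 4 → 1 → 5: max(3, 9, 6) = 9
3 → 5: max(8) = 8
3 → 4 → 5: max(3, 6) = 6
The minimum achievable maximum is 6.

6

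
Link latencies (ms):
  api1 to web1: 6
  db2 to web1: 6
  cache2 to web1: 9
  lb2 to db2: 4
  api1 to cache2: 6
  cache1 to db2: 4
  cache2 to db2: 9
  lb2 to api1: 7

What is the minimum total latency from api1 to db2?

Candidate routes:
api1 → web1 → cache2 → db2: 6 + 9 + 9 = 24
api1 → lb2 → db2: 7 + 4 = 11
api1 → cache2 → db2: 6 + 9 = 15
api1 → web1 → db2: 6 + 6 = 12
api1 → cache2 → web1 → db2: 6 + 9 + 6 = 21
Best route has total 11 ms.

11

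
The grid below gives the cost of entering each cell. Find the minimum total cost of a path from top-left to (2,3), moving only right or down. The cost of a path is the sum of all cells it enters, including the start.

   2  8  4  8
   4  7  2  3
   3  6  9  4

22

Take [0,0] [1,0] [1,1] [1,2] [1,3] [2,3] for a total of 2 + 4 + 7 + 2 + 3 + 4 = 22.
(Top row then right column would cost 29.)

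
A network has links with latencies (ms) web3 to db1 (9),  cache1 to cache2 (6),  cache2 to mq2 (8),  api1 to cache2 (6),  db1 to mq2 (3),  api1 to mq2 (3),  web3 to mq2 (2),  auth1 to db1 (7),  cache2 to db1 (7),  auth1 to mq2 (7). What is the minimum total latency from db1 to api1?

A few of the db1→api1 routes:
db1 -> cache2 -> api1: 7 + 6 = 13
db1 -> auth1 -> mq2 -> api1: 7 + 7 + 3 = 17
db1 -> mq2 -> api1: 3 + 3 = 6
db1 -> web3 -> mq2 -> api1: 9 + 2 + 3 = 14
Shortest: 6 ms.

6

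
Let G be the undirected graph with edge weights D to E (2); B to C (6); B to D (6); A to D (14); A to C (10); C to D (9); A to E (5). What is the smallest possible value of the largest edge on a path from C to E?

6

A few of the C→E routes:
C → A → E: max(10, 5) = 10
C → B → D → E: max(6, 6, 2) = 6
C → D → E: max(9, 2) = 9
The minimum achievable maximum is 6.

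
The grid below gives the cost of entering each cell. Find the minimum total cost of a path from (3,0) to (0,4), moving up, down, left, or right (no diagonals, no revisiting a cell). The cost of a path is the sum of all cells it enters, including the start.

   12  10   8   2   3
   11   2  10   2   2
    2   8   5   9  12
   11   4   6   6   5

Take (3,0) -> (2,0) -> (2,1) -> (1,1) -> (1,2) -> (1,3) -> (0,3) -> (0,4) for a total of 11 + 2 + 8 + 2 + 10 + 2 + 2 + 3 = 40.

40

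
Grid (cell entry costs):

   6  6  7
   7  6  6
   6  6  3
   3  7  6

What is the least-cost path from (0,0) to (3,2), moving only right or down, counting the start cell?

33

Take (0,0) -> (0,1) -> (1,1) -> (1,2) -> (2,2) -> (3,2) for a total of 6 + 6 + 6 + 6 + 3 + 6 = 33.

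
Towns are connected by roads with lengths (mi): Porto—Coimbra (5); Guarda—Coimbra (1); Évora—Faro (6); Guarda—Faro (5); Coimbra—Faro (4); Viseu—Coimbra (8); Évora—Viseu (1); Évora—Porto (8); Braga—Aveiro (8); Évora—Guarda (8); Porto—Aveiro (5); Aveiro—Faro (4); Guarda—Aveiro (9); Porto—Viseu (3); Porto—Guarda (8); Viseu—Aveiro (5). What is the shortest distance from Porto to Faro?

9

Checking several routes:
Porto -> Coimbra -> Guarda -> Faro: 5 + 1 + 5 = 11
Porto -> Viseu -> Évora -> Faro: 3 + 1 + 6 = 10
Porto -> Coimbra -> Faro: 5 + 4 = 9
Porto -> Aveiro -> Faro: 5 + 4 = 9
The minimum is 9 mi.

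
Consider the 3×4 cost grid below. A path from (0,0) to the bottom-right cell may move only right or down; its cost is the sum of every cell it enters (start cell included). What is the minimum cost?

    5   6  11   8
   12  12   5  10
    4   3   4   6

34

Path [0,0] [1,0] [2,0] [2,1] [2,2] [2,3]: 5 + 12 + 4 + 3 + 4 + 6 = 34.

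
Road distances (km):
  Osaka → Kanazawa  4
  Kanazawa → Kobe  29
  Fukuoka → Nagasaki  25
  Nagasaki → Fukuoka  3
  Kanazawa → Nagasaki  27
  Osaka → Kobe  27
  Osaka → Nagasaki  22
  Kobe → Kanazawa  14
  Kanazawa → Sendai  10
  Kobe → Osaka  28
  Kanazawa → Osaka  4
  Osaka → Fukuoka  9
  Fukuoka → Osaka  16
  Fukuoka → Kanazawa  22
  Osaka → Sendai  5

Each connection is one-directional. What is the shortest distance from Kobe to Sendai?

23

Checking several routes:
Kobe-Kanazawa-Nagasaki-Fukuoka-Osaka-Sendai: 14 + 27 + 3 + 16 + 5 = 65
Kobe-Kanazawa-Sendai: 14 + 10 = 24
Kobe-Osaka-Kanazawa-Sendai: 28 + 4 + 10 = 42
Kobe-Kanazawa-Osaka-Sendai: 14 + 4 + 5 = 23
Kobe-Osaka-Sendai: 28 + 5 = 33
The minimum is 23 km.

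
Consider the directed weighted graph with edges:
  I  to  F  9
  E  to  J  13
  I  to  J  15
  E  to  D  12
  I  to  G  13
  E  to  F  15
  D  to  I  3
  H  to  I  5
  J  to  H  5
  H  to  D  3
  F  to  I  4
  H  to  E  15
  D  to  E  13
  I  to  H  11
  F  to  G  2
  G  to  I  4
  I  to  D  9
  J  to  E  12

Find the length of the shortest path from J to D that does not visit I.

8

Routes from J to D avoiding I:
J - H - E - D: 5 + 15 + 12 = 32
J - H - D: 5 + 3 = 8
J - E - D: 12 + 12 = 24
The minimum is 8.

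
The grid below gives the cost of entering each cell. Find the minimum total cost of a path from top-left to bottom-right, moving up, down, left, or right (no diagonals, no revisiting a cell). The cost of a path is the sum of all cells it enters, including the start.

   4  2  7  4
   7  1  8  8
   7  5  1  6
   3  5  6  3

22

One optimal route is [0,0] -> [0,1] -> [1,1] -> [2,1] -> [2,2] -> [2,3] -> [3,3].
Its cost is 4 + 2 + 1 + 5 + 1 + 6 + 3 = 22.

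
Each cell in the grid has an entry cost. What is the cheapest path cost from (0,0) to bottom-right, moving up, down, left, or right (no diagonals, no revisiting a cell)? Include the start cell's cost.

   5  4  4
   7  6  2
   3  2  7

Path [0,0]→[0,1]→[0,2]→[1,2]→[2,2]: 5 + 4 + 4 + 2 + 7 = 22.

22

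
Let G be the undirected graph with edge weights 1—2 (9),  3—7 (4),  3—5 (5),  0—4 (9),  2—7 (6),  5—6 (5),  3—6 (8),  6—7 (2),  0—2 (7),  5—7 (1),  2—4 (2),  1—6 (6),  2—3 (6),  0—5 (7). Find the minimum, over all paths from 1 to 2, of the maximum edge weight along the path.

6

Checking several routes:
1 → 6 → 5 → 7 → 2: max(6, 5, 1, 6) = 6
1 → 6 → 5 → 3 → 7 → 2: max(6, 5, 5, 4, 6) = 6
1 → 6 → 5 → 7 → 3 → 2: max(6, 5, 1, 4, 6) = 6
The minimum achievable maximum is 6.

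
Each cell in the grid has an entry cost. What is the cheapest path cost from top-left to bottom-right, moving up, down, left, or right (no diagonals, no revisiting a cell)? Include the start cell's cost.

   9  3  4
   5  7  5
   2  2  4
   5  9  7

29

Path (0,0) -> (1,0) -> (2,0) -> (2,1) -> (2,2) -> (3,2): 9 + 5 + 2 + 2 + 4 + 7 = 29.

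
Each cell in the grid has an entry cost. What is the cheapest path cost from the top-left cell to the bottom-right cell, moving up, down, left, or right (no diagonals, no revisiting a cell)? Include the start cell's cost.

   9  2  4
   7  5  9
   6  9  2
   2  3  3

Path r0c0 r0c1 r0c2 r1c2 r2c2 r3c2: 9 + 2 + 4 + 9 + 2 + 3 = 29.

29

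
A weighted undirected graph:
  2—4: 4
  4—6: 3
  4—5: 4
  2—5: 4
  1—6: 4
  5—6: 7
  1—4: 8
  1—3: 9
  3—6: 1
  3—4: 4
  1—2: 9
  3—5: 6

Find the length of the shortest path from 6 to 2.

Comparing a few candidate routes:
6 - 5 - 2: 7 + 4 = 11
6 - 4 - 5 - 2: 3 + 4 + 4 = 11
6 - 4 - 2: 3 + 4 = 7
6 - 1 - 2: 4 + 9 = 13
6 - 3 - 5 - 2: 1 + 6 + 4 = 11
6 - 3 - 4 - 2: 1 + 4 + 4 = 9
Best route has total 7.

7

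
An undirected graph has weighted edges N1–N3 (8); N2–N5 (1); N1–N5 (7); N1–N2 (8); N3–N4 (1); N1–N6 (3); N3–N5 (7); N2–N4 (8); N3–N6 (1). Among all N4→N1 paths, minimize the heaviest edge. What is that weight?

Comparing a few candidate routes:
N4 -> N3 -> N6 -> N1: max(1, 1, 3) = 3
N4 -> N2 -> N5 -> N1: max(8, 1, 7) = 8
N4 -> N3 -> N5 -> N1: max(1, 7, 7) = 7
Best route has worst link 3.

3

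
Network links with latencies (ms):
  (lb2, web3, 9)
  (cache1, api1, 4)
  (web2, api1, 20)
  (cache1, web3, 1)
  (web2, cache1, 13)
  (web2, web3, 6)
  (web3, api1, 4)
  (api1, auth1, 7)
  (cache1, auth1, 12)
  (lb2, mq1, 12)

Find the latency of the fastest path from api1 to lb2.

13

Comparing a few candidate routes:
api1-web3-lb2: 4 + 9 = 13
api1-cache1-web2-web3-lb2: 4 + 13 + 6 + 9 = 32
api1-auth1-cache1-web3-lb2: 7 + 12 + 1 + 9 = 29
api1-cache1-web3-lb2: 4 + 1 + 9 = 14
The minimum is 13 ms.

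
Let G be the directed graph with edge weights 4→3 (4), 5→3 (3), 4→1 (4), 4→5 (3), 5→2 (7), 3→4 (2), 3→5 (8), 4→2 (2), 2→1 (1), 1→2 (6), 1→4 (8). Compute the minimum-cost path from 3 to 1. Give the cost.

5

Candidate routes:
3 - 4 - 1: 2 + 4 = 6
3 - 5 - 2 - 1: 8 + 7 + 1 = 16
3 - 4 - 2 - 1: 2 + 2 + 1 = 5
3 - 4 - 5 - 2 - 1: 2 + 3 + 7 + 1 = 13
Shortest: 5.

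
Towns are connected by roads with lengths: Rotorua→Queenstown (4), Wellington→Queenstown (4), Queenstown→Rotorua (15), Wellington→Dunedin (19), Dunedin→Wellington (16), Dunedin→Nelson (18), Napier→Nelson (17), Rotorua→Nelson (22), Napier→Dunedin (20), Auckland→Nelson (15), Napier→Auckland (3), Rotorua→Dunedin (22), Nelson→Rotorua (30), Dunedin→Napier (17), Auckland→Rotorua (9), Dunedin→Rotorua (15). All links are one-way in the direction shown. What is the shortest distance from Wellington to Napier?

Paths from Wellington to Napier:
Wellington-Queenstown-Rotorua-Dunedin-Napier: 4 + 15 + 22 + 17 = 58
Wellington-Dunedin-Napier: 19 + 17 = 36
Shortest: 36.

36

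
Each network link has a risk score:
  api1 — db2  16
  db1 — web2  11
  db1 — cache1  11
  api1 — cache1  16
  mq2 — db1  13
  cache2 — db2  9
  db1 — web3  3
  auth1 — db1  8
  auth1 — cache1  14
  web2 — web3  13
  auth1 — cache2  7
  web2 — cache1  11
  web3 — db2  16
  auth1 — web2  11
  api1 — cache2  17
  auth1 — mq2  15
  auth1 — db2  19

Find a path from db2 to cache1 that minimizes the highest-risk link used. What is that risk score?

11

A few of the db2→cache1 routes:
db2→cache2→auth1→db1→cache1: max(9, 7, 8, 11) = 11
db2→cache2→auth1→db1→web2→cache1: max(9, 7, 8, 11, 11) = 11
db2→cache2→auth1→web2→cache1: max(9, 7, 11, 11) = 11
db2→cache2→auth1→web2→db1→cache1: max(9, 7, 11, 11, 11) = 11
The minimum achievable maximum is 11.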